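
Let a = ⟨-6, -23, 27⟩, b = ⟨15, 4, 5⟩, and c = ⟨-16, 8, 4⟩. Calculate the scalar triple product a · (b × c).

8332

b × c:
i: 4·4 - 5·8 = 16 - 40 = -24
j: 5·(-16) - 15·4 = -80 - 60 = -140
k: 15·8 - 4·(-16) = 120 - (-64) = 184
b × c = (-24, -140, 184)
a · (b × c) = (-6)·(-24) + (-23)·(-140) + 27·184 = 144 + 3220 + 4968 = 8332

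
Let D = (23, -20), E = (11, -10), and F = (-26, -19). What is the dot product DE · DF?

DE = E − D = (-12, 10)
DF = F − D = (-49, 1)
DE · DF = (-12)·(-49) + 10·1 = 588 + 10 = 598

598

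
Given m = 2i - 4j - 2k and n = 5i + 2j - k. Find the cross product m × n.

(8, -8, 24)

i: (-4)·(-1) - (-2)·2 = 4 - (-4) = 8
j: (-2)·5 - 2·(-1) = -10 - (-2) = -8
k: 2·2 - (-4)·5 = 4 - (-20) = 24
m × n = (8, -8, 24)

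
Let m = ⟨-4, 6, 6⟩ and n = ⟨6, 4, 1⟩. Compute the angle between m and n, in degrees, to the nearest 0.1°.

m · n = (-4)·6 + 6·4 + 6·1 = -24 + 24 + 6 = 6
|m|² = 16 + 36 + 36 = 88,  |m| = √88 ≈ 9.380832
|n|² = 36 + 16 + 1 = 53,  |n| = √53 ≈ 7.280110
cos θ = 6 / (9.380832 · 7.280110) ≈ 0.08786
θ = arccos(0.08786) ≈ 85.0°

85.0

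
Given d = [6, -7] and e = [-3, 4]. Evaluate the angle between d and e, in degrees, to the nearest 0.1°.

d · e = 6·(-3) + (-7)·4 = -18 - 28 = -46
|d|² = 36 + 49 = 85,  |d| = √85 ≈ 9.219544
|e|² = 9 + 16 = 25,  |e| = √25 ≈ 5.000000
cos θ = -46 / (9.219544 · 5.000000) ≈ -0.99788
θ = arccos(-0.99788) ≈ 176.3°

176.3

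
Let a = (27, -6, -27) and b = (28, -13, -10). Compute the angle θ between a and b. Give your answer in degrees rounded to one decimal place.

28.3

a · b = 27·28 + (-6)·(-13) + (-27)·(-10) = 756 + 78 + 270 = 1104
|a|² = 729 + 36 + 729 = 1494,  |a| = √1494 ≈ 38.652296
|b|² = 784 + 169 + 100 = 1053,  |b| = √1053 ≈ 32.449961
cos θ = 1104 / (38.652296 · 32.449961) ≈ 0.88020
θ = arccos(0.88020) ≈ 28.3°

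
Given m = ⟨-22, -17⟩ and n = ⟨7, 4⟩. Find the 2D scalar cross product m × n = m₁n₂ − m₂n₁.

31

(-22)·4 - (-17)·7 = -88 - (-119) = 31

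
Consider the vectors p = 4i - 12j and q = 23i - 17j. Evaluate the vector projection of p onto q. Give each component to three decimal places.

(8.323, -6.152)

p · q = 4·23 + (-12)·(-17) = 92 + 204 = 296
|q|² = 529 + 289 = 818
proj_q p = (296/818) · (23, -17) ≈ (8.323, -6.152)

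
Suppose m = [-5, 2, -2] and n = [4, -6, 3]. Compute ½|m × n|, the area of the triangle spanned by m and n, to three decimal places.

i: 2·3 - (-2)·(-6) = 6 - 12 = -6
j: (-2)·4 - (-5)·3 = -8 - (-15) = 7
k: (-5)·(-6) - 2·4 = 30 - 8 = 22
m × n = (-6, 7, 22)
|m × n| = √((-6)² + 7² + 22²) = √569 ≈ 23.8537
area = ½ · 23.8537 ≈ 11.927

11.927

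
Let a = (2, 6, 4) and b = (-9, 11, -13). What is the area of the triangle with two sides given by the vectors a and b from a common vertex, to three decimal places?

i: 6·(-13) - 4·11 = -78 - 44 = -122
j: 4·(-9) - 2·(-13) = -36 - (-26) = -10
k: 2·11 - 6·(-9) = 22 - (-54) = 76
a × b = (-122, -10, 76)
|a × b| = √((-122)² + (-10)² + 76²) = √20760 ≈ 144.0833
area = ½ · 144.0833 ≈ 72.042

72.042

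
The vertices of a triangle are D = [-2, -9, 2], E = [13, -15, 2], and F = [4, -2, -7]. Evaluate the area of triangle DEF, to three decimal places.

101.269

DE = (15, -6, 0),  DF = (6, 7, -9)
i: (-6)·(-9) - 0·7 = 54 - 0 = 54
j: 0·6 - 15·(-9) = 0 - (-135) = 135
k: 15·7 - (-6)·6 = 105 - (-36) = 141
DE × DF = (54, 135, 141)
|DE × DF| = √41022 ≈ 202.5389
area = ½ · 202.5389 ≈ 101.269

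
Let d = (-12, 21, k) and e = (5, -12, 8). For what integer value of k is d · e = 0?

d · e = (-12)·5 + 21·(-12) + k·8 = -312 + 8k
Set equal to 0: 8k = 312, so k = 39.

39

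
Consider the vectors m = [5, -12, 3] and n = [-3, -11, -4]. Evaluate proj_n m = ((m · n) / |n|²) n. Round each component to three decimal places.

(-2.158, -7.911, -2.877)

m · n = 5·(-3) + (-12)·(-11) + 3·(-4) = -15 + 132 - 12 = 105
|n|² = 9 + 121 + 16 = 146
proj_n m = (105/146) · (-3, -11, -4) ≈ (-2.158, -7.911, -2.877)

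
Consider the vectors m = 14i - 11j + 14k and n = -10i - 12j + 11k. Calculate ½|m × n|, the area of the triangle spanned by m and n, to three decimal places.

203.672

i: (-11)·11 - 14·(-12) = -121 - (-168) = 47
j: 14·(-10) - 14·11 = -140 - 154 = -294
k: 14·(-12) - (-11)·(-10) = -168 - 110 = -278
m × n = (47, -294, -278)
|m × n| = √(47² + (-294)² + (-278)²) = √165929 ≈ 407.3438
area = ½ · 407.3438 ≈ 203.672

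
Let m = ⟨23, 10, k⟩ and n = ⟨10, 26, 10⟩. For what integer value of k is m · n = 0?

m · n = 23·10 + 10·26 + k·10 = 490 + 10k
Set equal to 0: 10k = -490, so k = -49.

-49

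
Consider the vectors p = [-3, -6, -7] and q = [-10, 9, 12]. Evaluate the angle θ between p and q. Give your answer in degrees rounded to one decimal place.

128.2

p · q = (-3)·(-10) + (-6)·9 + (-7)·12 = 30 - 54 - 84 = -108
|p|² = 9 + 36 + 49 = 94,  |p| = √94 ≈ 9.695360
|q|² = 100 + 81 + 144 = 325,  |q| = √325 ≈ 18.027756
cos θ = -108 / (9.695360 · 18.027756) ≈ -0.61790
θ = arccos(-0.61790) ≈ 128.2°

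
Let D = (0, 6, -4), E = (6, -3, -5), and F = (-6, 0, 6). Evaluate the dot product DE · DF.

8

DE = E − D = (6, -9, -1)
DF = F − D = (-6, -6, 10)
DE · DF = 6·(-6) + (-9)·(-6) + (-1)·10 = -36 + 54 - 10 = 8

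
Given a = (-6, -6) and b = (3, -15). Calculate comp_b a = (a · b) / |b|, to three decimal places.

4.707

a · b = (-6)·3 + (-6)·(-15) = -18 + 90 = 72
|b| = √(9 + 225) = √234 ≈ 15.2971
comp_b a = 72 / √234 ≈ 4.707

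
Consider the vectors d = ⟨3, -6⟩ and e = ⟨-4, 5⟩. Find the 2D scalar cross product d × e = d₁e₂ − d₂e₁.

-9

3·5 - (-6)·(-4) = 15 - 24 = -9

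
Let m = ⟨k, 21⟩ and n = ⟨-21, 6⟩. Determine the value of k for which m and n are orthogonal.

6

m · n = k·(-21) + 21·6 = 126 - 21k
Set equal to 0: -21k = -126, so k = 6.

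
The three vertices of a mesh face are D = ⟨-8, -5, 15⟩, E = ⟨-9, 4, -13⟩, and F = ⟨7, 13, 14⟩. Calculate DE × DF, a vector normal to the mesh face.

DE = (-1, 9, -28)
DF = (15, 18, -1)
i: 9·(-1) - (-28)·18 = -9 - (-504) = 495
j: (-28)·15 - (-1)·(-1) = -420 - 1 = -421
k: (-1)·18 - 9·15 = -18 - 135 = -153
DE × DF = (495, -421, -153)

(495, -421, -153)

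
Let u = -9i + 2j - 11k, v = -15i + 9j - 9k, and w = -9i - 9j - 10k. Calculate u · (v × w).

-975

v × w:
i: 9·(-10) - (-9)·(-9) = -90 - 81 = -171
j: (-9)·(-9) - (-15)·(-10) = 81 - 150 = -69
k: (-15)·(-9) - 9·(-9) = 135 - (-81) = 216
v × w = (-171, -69, 216)
u · (v × w) = (-9)·(-171) + 2·(-69) + (-11)·216 = 1539 - 138 - 2376 = -975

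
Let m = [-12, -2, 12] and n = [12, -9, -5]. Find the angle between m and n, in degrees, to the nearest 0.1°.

m · n = (-12)·12 + (-2)·(-9) + 12·(-5) = -144 + 18 - 60 = -186
|m|² = 144 + 4 + 144 = 292,  |m| = √292 ≈ 17.088007
|n|² = 144 + 81 + 25 = 250,  |n| = √250 ≈ 15.811388
cos θ = -186 / (17.088007 · 15.811388) ≈ -0.68842
θ = arccos(-0.68842) ≈ 133.5°

133.5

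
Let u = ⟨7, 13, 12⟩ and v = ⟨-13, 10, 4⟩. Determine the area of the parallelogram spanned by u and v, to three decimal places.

i: 13·4 - 12·10 = 52 - 120 = -68
j: 12·(-13) - 7·4 = -156 - 28 = -184
k: 7·10 - 13·(-13) = 70 - (-169) = 239
u × v = (-68, -184, 239)
|u × v| = √((-68)² + (-184)² + 239²) = √95601 ≈ 309.1941

309.194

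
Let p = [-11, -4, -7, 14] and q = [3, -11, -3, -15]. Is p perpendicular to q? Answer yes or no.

no

p · q = (-11)·3 + (-4)·(-11) + (-7)·(-3) + 14·(-15) = -33 + 44 + 21 - 210 = -178
Nonzero, so the vectors are not orthogonal.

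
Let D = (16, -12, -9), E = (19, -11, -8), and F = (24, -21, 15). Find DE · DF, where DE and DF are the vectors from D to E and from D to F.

39

DE = E − D = (3, 1, 1)
DF = F − D = (8, -9, 24)
DE · DF = 3·8 + 1·(-9) + 1·24 = 24 - 9 + 24 = 39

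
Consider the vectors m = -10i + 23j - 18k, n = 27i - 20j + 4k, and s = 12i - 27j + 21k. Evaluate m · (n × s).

n × s:
i: (-20)·21 - 4·(-27) = -420 - (-108) = -312
j: 4·12 - 27·21 = 48 - 567 = -519
k: 27·(-27) - (-20)·12 = -729 - (-240) = -489
n × s = (-312, -519, -489)
m · (n × s) = (-10)·(-312) + 23·(-519) + (-18)·(-489) = 3120 - 11937 + 8802 = -15

-15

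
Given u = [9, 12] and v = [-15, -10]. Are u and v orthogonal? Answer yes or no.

u · v = 9·(-15) + 12·(-10) = -135 - 120 = -255
Nonzero, so the vectors are not orthogonal.

no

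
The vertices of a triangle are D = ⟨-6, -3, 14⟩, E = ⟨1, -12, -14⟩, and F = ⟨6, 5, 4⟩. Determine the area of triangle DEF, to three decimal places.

221.499

DE = (7, -9, -28),  DF = (12, 8, -10)
i: (-9)·(-10) - (-28)·8 = 90 - (-224) = 314
j: (-28)·12 - 7·(-10) = -336 - (-70) = -266
k: 7·8 - (-9)·12 = 56 - (-108) = 164
DE × DF = (314, -266, 164)
|DE × DF| = √196248 ≈ 442.9989
area = ½ · 442.9989 ≈ 221.499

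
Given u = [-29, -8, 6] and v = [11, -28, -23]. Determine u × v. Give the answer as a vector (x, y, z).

(352, -601, 900)

i: (-8)·(-23) - 6·(-28) = 184 - (-168) = 352
j: 6·11 - (-29)·(-23) = 66 - 667 = -601
k: (-29)·(-28) - (-8)·11 = 812 - (-88) = 900
u × v = (352, -601, 900)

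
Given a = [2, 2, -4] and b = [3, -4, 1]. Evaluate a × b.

(-14, -14, -14)

i: 2·1 - (-4)·(-4) = 2 - 16 = -14
j: (-4)·3 - 2·1 = -12 - 2 = -14
k: 2·(-4) - 2·3 = -8 - 6 = -14
a × b = (-14, -14, -14)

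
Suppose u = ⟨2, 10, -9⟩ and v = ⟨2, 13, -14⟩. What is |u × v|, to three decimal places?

25.788

i: 10·(-14) - (-9)·13 = -140 - (-117) = -23
j: (-9)·2 - 2·(-14) = -18 - (-28) = 10
k: 2·13 - 10·2 = 26 - 20 = 6
u × v = (-23, 10, 6)
|u × v| = √((-23)² + 10² + 6²) = √665 ≈ 25.7876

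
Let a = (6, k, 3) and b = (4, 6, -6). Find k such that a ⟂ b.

-1

a · b = 6·4 + k·6 + 3·(-6) = 6 + 6k
Set equal to 0: 6k = -6, so k = -1.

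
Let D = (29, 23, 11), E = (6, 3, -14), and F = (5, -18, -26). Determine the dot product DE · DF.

2297

DE = E − D = (-23, -20, -25)
DF = F − D = (-24, -41, -37)
DE · DF = (-23)·(-24) + (-20)·(-41) + (-25)·(-37) = 552 + 820 + 925 = 2297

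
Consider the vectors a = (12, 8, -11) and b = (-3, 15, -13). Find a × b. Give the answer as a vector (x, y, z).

(61, 189, 204)

i: 8·(-13) - (-11)·15 = -104 - (-165) = 61
j: (-11)·(-3) - 12·(-13) = 33 - (-156) = 189
k: 12·15 - 8·(-3) = 180 - (-24) = 204
a × b = (61, 189, 204)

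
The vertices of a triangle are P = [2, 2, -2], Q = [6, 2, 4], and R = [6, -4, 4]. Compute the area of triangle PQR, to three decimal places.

PQ = (4, 0, 6),  PR = (4, -6, 6)
i: 0·6 - 6·(-6) = 0 - (-36) = 36
j: 6·4 - 4·6 = 24 - 24 = 0
k: 4·(-6) - 0·4 = -24 - 0 = -24
PQ × PR = (36, 0, -24)
|PQ × PR| = √1872 ≈ 43.2666
area = ½ · 43.2666 ≈ 21.633

21.633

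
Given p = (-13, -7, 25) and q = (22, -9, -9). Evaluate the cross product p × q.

(288, 433, 271)

i: (-7)·(-9) - 25·(-9) = 63 - (-225) = 288
j: 25·22 - (-13)·(-9) = 550 - 117 = 433
k: (-13)·(-9) - (-7)·22 = 117 - (-154) = 271
p × q = (288, 433, 271)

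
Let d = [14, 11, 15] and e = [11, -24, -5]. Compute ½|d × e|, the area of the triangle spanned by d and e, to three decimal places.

i: 11·(-5) - 15·(-24) = -55 - (-360) = 305
j: 15·11 - 14·(-5) = 165 - (-70) = 235
k: 14·(-24) - 11·11 = -336 - 121 = -457
d × e = (305, 235, -457)
|d × e| = √(305² + 235² + (-457)²) = √357099 ≈ 597.5776
area = ½ · 597.5776 ≈ 298.789

298.789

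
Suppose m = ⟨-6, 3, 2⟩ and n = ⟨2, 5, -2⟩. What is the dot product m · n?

m · n = (-6)·2 + 3·5 + 2·(-2) = -12 + 15 - 4 = -1

-1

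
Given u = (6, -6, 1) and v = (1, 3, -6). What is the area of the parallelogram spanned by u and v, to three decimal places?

55.082

i: (-6)·(-6) - 1·3 = 36 - 3 = 33
j: 1·1 - 6·(-6) = 1 - (-36) = 37
k: 6·3 - (-6)·1 = 18 - (-6) = 24
u × v = (33, 37, 24)
|u × v| = √(33² + 37² + 24²) = √3034 ≈ 55.0818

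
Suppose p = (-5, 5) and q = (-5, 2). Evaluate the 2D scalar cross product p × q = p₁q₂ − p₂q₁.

15

(-5)·2 - 5·(-5) = -10 - (-25) = 15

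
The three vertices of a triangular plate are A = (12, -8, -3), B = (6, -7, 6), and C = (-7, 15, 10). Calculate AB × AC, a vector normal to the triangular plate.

(-194, -93, -119)

AB = (-6, 1, 9)
AC = (-19, 23, 13)
i: 1·13 - 9·23 = 13 - 207 = -194
j: 9·(-19) - (-6)·13 = -171 - (-78) = -93
k: (-6)·23 - 1·(-19) = -138 - (-19) = -119
AB × AC = (-194, -93, -119)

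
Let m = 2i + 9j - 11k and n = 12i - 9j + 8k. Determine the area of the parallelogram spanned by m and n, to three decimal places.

i: 9·8 - (-11)·(-9) = 72 - 99 = -27
j: (-11)·12 - 2·8 = -132 - 16 = -148
k: 2·(-9) - 9·12 = -18 - 108 = -126
m × n = (-27, -148, -126)
|m × n| = √((-27)² + (-148)² + (-126)²) = √38509 ≈ 196.2371

196.237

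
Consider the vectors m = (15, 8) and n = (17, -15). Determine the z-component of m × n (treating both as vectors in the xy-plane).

15·(-15) - 8·17 = -225 - 136 = -361

-361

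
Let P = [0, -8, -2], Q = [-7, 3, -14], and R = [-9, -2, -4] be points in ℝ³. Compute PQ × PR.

PQ = (-7, 11, -12)
PR = (-9, 6, -2)
i: 11·(-2) - (-12)·6 = -22 - (-72) = 50
j: (-12)·(-9) - (-7)·(-2) = 108 - 14 = 94
k: (-7)·6 - 11·(-9) = -42 - (-99) = 57
PQ × PR = (50, 94, 57)

(50, 94, 57)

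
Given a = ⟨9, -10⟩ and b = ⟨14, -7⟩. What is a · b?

a · b = 9·14 + (-10)·(-7) = 126 + 70 = 196

196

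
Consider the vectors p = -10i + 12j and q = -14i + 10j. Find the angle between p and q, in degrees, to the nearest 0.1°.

p · q = (-10)·(-14) + 12·10 = 140 + 120 = 260
|p|² = 100 + 144 = 244,  |p| = √244 ≈ 15.620499
|q|² = 196 + 100 = 296,  |q| = √296 ≈ 17.204651
cos θ = 260 / (15.620499 · 17.204651) ≈ 0.96746
θ = arccos(0.96746) ≈ 14.7°

14.7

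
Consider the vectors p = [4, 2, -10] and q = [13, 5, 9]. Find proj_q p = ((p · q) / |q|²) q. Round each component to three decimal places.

(-1.324, -0.509, -0.916)

p · q = 4·13 + 2·5 + (-10)·9 = 52 + 10 - 90 = -28
|q|² = 169 + 25 + 81 = 275
proj_q p = (-28/275) · (13, 5, 9) ≈ (-1.324, -0.509, -0.916)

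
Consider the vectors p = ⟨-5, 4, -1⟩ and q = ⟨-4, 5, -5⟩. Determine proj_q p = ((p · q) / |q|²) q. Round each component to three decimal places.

(-2.727, 3.409, -3.409)

p · q = (-5)·(-4) + 4·5 + (-1)·(-5) = 20 + 20 + 5 = 45
|q|² = 16 + 25 + 25 = 66
proj_q p = (45/66) · (-4, 5, -5) ≈ (-2.727, 3.409, -3.409)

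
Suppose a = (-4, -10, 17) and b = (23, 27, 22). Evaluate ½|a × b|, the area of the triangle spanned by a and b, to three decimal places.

i: (-10)·22 - 17·27 = -220 - 459 = -679
j: 17·23 - (-4)·22 = 391 - (-88) = 479
k: (-4)·27 - (-10)·23 = -108 - (-230) = 122
a × b = (-679, 479, 122)
|a × b| = √((-679)² + 479² + 122²) = √705366 ≈ 839.8607
area = ½ · 839.8607 ≈ 419.930

419.930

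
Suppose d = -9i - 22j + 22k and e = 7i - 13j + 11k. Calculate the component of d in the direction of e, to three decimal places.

25.255

d · e = (-9)·7 + (-22)·(-13) + 22·11 = -63 + 286 + 242 = 465
|e| = √(49 + 169 + 121) = √339 ≈ 18.4120
comp_e d = 465 / √339 ≈ 25.255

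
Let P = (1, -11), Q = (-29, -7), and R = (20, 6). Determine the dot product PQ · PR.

PQ = Q − P = (-30, 4)
PR = R − P = (19, 17)
PQ · PR = (-30)·19 + 4·17 = -570 + 68 = -502

-502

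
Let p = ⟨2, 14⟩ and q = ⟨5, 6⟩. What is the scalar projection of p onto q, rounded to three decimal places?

p · q = 2·5 + 14·6 = 10 + 84 = 94
|q| = √(25 + 36) = √61 ≈ 7.8102
comp_q p = 94 / √61 ≈ 12.035

12.035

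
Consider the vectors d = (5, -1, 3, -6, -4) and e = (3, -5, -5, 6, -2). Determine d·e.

d · e = 5·3 + (-1)·(-5) + 3·(-5) + (-6)·6 + (-4)·(-2) = 15 + 5 - 15 - 36 + 8 = -23

-23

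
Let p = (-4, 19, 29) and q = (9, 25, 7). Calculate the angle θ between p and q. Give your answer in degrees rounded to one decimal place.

p · q = (-4)·9 + 19·25 + 29·7 = -36 + 475 + 203 = 642
|p|² = 16 + 361 + 841 = 1218,  |p| = √1218 ≈ 34.899857
|q|² = 81 + 625 + 49 = 755,  |q| = √755 ≈ 27.477263
cos θ = 642 / (34.899857 · 27.477263) ≈ 0.66948
θ = arccos(0.66948) ≈ 48.0°

48.0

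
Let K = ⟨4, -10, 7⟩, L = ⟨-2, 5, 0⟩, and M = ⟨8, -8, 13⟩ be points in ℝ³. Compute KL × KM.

(104, 8, -72)

KL = (-6, 15, -7)
KM = (4, 2, 6)
i: 15·6 - (-7)·2 = 90 - (-14) = 104
j: (-7)·4 - (-6)·6 = -28 - (-36) = 8
k: (-6)·2 - 15·4 = -12 - 60 = -72
KL × KM = (104, 8, -72)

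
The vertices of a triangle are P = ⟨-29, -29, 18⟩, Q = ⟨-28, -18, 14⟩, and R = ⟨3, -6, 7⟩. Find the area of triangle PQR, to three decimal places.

PQ = (1, 11, -4),  PR = (32, 23, -11)
i: 11·(-11) - (-4)·23 = -121 - (-92) = -29
j: (-4)·32 - 1·(-11) = -128 - (-11) = -117
k: 1·23 - 11·32 = 23 - 352 = -329
PQ × PR = (-29, -117, -329)
|PQ × PR| = √122771 ≈ 350.3869
area = ½ · 350.3869 ≈ 175.193

175.193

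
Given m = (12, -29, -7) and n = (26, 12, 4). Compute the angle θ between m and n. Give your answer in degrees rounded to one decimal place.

m · n = 12·26 + (-29)·12 + (-7)·4 = 312 - 348 - 28 = -64
|m|² = 144 + 841 + 49 = 1034,  |m| = √1034 ≈ 32.155870
|n|² = 676 + 144 + 16 = 836,  |n| = √836 ≈ 28.913665
cos θ = -64 / (32.155870 · 28.913665) ≈ -0.06884
θ = arccos(-0.06884) ≈ 93.9°

93.9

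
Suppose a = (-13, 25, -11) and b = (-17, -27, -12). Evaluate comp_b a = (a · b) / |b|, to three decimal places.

a · b = (-13)·(-17) + 25·(-27) + (-11)·(-12) = 221 - 675 + 132 = -322
|b| = √(289 + 729 + 144) = √1162 ≈ 34.0881
comp_b a = -322 / √1162 ≈ -9.446

-9.446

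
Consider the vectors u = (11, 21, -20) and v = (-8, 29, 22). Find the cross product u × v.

(1042, -82, 487)

i: 21·22 - (-20)·29 = 462 - (-580) = 1042
j: (-20)·(-8) - 11·22 = 160 - 242 = -82
k: 11·29 - 21·(-8) = 319 - (-168) = 487
u × v = (1042, -82, 487)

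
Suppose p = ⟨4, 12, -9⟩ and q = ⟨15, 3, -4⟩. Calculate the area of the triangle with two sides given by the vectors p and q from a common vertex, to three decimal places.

i: 12·(-4) - (-9)·3 = -48 - (-27) = -21
j: (-9)·15 - 4·(-4) = -135 - (-16) = -119
k: 4·3 - 12·15 = 12 - 180 = -168
p × q = (-21, -119, -168)
|p × q| = √((-21)² + (-119)² + (-168)²) = √42826 ≈ 206.9444
area = ½ · 206.9444 ≈ 103.472

103.472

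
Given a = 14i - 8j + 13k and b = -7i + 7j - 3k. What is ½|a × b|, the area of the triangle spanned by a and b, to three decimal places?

i: (-8)·(-3) - 13·7 = 24 - 91 = -67
j: 13·(-7) - 14·(-3) = -91 - (-42) = -49
k: 14·7 - (-8)·(-7) = 98 - 56 = 42
a × b = (-67, -49, 42)
|a × b| = √((-67)² + (-49)² + 42²) = √8654 ≈ 93.0269
area = ½ · 93.0269 ≈ 46.513

46.513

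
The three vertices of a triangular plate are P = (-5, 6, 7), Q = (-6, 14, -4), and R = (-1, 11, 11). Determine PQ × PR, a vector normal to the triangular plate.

(87, -40, -37)

PQ = (-1, 8, -11)
PR = (4, 5, 4)
i: 8·4 - (-11)·5 = 32 - (-55) = 87
j: (-11)·4 - (-1)·4 = -44 - (-4) = -40
k: (-1)·5 - 8·4 = -5 - 32 = -37
PQ × PR = (87, -40, -37)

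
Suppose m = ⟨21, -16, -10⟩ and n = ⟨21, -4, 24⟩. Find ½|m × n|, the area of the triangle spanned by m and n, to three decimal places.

i: (-16)·24 - (-10)·(-4) = -384 - 40 = -424
j: (-10)·21 - 21·24 = -210 - 504 = -714
k: 21·(-4) - (-16)·21 = -84 - (-336) = 252
m × n = (-424, -714, 252)
|m × n| = √((-424)² + (-714)² + 252²) = √753076 ≈ 867.7995
area = ½ · 867.7995 ≈ 433.900

433.900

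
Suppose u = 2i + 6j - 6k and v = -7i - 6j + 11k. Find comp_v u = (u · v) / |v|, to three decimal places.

-8.082

u · v = 2·(-7) + 6·(-6) + (-6)·11 = -14 - 36 - 66 = -116
|v| = √(49 + 36 + 121) = √206 ≈ 14.3527
comp_v u = -116 / √206 ≈ -8.082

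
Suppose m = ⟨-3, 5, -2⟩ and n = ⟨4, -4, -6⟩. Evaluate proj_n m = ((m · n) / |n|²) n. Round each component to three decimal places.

m · n = (-3)·4 + 5·(-4) + (-2)·(-6) = -12 - 20 + 12 = -20
|n|² = 16 + 16 + 36 = 68
proj_n m = (-20/68) · (4, -4, -6) ≈ (-1.176, 1.176, 1.765)

(-1.176, 1.176, 1.765)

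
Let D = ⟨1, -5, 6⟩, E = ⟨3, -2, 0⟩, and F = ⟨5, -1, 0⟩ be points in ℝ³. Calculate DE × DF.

(6, -12, -4)

DE = (2, 3, -6)
DF = (4, 4, -6)
i: 3·(-6) - (-6)·4 = -18 - (-24) = 6
j: (-6)·4 - 2·(-6) = -24 - (-12) = -12
k: 2·4 - 3·4 = 8 - 12 = -4
DE × DF = (6, -12, -4)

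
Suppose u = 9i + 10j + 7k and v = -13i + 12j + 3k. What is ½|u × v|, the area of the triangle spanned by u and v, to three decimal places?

i: 10·3 - 7·12 = 30 - 84 = -54
j: 7·(-13) - 9·3 = -91 - 27 = -118
k: 9·12 - 10·(-13) = 108 - (-130) = 238
u × v = (-54, -118, 238)
|u × v| = √((-54)² + (-118)² + 238²) = √73484 ≈ 271.0793
area = ½ · 271.0793 ≈ 135.540

135.540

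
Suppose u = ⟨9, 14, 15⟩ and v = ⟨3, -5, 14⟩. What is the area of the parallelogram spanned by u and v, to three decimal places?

i: 14·14 - 15·(-5) = 196 - (-75) = 271
j: 15·3 - 9·14 = 45 - 126 = -81
k: 9·(-5) - 14·3 = -45 - 42 = -87
u × v = (271, -81, -87)
|u × v| = √(271² + (-81)² + (-87)²) = √87571 ≈ 295.9240

295.924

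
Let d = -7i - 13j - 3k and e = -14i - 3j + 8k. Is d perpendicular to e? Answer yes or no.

d · e = (-7)·(-14) + (-13)·(-3) + (-3)·8 = 98 + 39 - 24 = 113
Nonzero, so the vectors are not orthogonal.

no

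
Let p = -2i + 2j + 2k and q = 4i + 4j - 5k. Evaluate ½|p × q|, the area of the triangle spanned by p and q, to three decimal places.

12.083

i: 2·(-5) - 2·4 = -10 - 8 = -18
j: 2·4 - (-2)·(-5) = 8 - 10 = -2
k: (-2)·4 - 2·4 = -8 - 8 = -16
p × q = (-18, -2, -16)
|p × q| = √((-18)² + (-2)² + (-16)²) = √584 ≈ 24.1661
area = ½ · 24.1661 ≈ 12.083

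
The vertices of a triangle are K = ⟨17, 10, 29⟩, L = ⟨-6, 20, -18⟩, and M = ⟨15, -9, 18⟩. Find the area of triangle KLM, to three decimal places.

556.808

KL = (-23, 10, -47),  KM = (-2, -19, -11)
i: 10·(-11) - (-47)·(-19) = -110 - 893 = -1003
j: (-47)·(-2) - (-23)·(-11) = 94 - 253 = -159
k: (-23)·(-19) - 10·(-2) = 437 - (-20) = 457
KL × KM = (-1003, -159, 457)
|KL × KM| = √1240139 ≈ 1113.6153
area = ½ · 1113.6153 ≈ 556.808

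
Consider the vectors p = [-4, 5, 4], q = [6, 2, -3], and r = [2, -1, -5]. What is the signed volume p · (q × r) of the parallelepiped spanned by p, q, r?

132

q × r:
i: 2·(-5) - (-3)·(-1) = -10 - 3 = -13
j: (-3)·2 - 6·(-5) = -6 - (-30) = 24
k: 6·(-1) - 2·2 = -6 - 4 = -10
q × r = (-13, 24, -10)
p · (q × r) = (-4)·(-13) + 5·24 + 4·(-10) = 52 + 120 - 40 = 132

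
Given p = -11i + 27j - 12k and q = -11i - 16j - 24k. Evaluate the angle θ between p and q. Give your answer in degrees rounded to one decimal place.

91.4

p · q = (-11)·(-11) + 27·(-16) + (-12)·(-24) = 121 - 432 + 288 = -23
|p|² = 121 + 729 + 144 = 994,  |p| = √994 ≈ 31.527766
|q|² = 121 + 256 + 576 = 953,  |q| = √953 ≈ 30.870698
cos θ = -23 / (31.527766 · 30.870698) ≈ -0.02363
θ = arccos(-0.02363) ≈ 91.4°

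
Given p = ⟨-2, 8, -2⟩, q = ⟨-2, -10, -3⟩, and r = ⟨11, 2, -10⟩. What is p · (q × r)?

q × r:
i: (-10)·(-10) - (-3)·2 = 100 - (-6) = 106
j: (-3)·11 - (-2)·(-10) = -33 - 20 = -53
k: (-2)·2 - (-10)·11 = -4 - (-110) = 106
q × r = (106, -53, 106)
p · (q × r) = (-2)·106 + 8·(-53) + (-2)·106 = -212 - 424 - 212 = -848

-848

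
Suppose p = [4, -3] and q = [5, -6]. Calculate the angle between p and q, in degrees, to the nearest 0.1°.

p · q = 4·5 + (-3)·(-6) = 20 + 18 = 38
|p|² = 16 + 9 = 25,  |p| = √25 ≈ 5.000000
|q|² = 25 + 36 = 61,  |q| = √61 ≈ 7.810250
cos θ = 38 / (5.000000 · 7.810250) ≈ 0.97308
θ = arccos(0.97308) ≈ 13.3°

13.3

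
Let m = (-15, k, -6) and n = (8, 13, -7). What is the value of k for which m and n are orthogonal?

m · n = (-15)·8 + k·13 + (-6)·(-7) = -78 + 13k
Set equal to 0: 13k = 78, so k = 6.

6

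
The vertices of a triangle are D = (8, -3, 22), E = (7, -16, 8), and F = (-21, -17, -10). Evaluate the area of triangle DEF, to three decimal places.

DE = (-1, -13, -14),  DF = (-29, -14, -32)
i: (-13)·(-32) - (-14)·(-14) = 416 - 196 = 220
j: (-14)·(-29) - (-1)·(-32) = 406 - 32 = 374
k: (-1)·(-14) - (-13)·(-29) = 14 - 377 = -363
DE × DF = (220, 374, -363)
|DE × DF| = √320045 ≈ 565.7252
area = ½ · 565.7252 ≈ 282.863

282.863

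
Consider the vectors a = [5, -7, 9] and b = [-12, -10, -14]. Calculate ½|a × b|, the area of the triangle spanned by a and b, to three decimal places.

i: (-7)·(-14) - 9·(-10) = 98 - (-90) = 188
j: 9·(-12) - 5·(-14) = -108 - (-70) = -38
k: 5·(-10) - (-7)·(-12) = -50 - 84 = -134
a × b = (188, -38, -134)
|a × b| = √(188² + (-38)² + (-134)²) = √54744 ≈ 233.9744
area = ½ · 233.9744 ≈ 116.987

116.987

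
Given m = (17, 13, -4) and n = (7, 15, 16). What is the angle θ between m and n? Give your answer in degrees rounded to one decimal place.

60.1

m · n = 17·7 + 13·15 + (-4)·16 = 119 + 195 - 64 = 250
|m|² = 289 + 169 + 16 = 474,  |m| = √474 ≈ 21.771541
|n|² = 49 + 225 + 256 = 530,  |n| = √530 ≈ 23.021729
cos θ = 250 / (21.771541 · 23.021729) ≈ 0.49878
θ = arccos(0.49878) ≈ 60.1°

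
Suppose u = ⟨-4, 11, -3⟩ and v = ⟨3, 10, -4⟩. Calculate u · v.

u · v = (-4)·3 + 11·10 + (-3)·(-4) = -12 + 110 + 12 = 110

110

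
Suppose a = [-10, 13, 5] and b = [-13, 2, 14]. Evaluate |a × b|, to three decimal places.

i: 13·14 - 5·2 = 182 - 10 = 172
j: 5·(-13) - (-10)·14 = -65 - (-140) = 75
k: (-10)·2 - 13·(-13) = -20 - (-169) = 149
a × b = (172, 75, 149)
|a × b| = √(172² + 75² + 149²) = √57410 ≈ 239.6038

239.604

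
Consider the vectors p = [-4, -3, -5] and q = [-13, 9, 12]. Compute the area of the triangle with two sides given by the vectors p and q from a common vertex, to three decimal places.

i: (-3)·12 - (-5)·9 = -36 - (-45) = 9
j: (-5)·(-13) - (-4)·12 = 65 - (-48) = 113
k: (-4)·9 - (-3)·(-13) = -36 - 39 = -75
p × q = (9, 113, -75)
|p × q| = √(9² + 113² + (-75)²) = √18475 ≈ 135.9228
area = ½ · 135.9228 ≈ 67.961

67.961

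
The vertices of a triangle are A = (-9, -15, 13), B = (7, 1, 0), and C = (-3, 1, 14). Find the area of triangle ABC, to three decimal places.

AB = (16, 16, -13),  AC = (6, 16, 1)
i: 16·1 - (-13)·16 = 16 - (-208) = 224
j: (-13)·6 - 16·1 = -78 - 16 = -94
k: 16·16 - 16·6 = 256 - 96 = 160
AB × AC = (224, -94, 160)
|AB × AC| = √84612 ≈ 290.8814
area = ½ · 290.8814 ≈ 145.441

145.441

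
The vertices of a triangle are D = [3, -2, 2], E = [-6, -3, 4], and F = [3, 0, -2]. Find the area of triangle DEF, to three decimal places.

DE = (-9, -1, 2),  DF = (0, 2, -4)
i: (-1)·(-4) - 2·2 = 4 - 4 = 0
j: 2·0 - (-9)·(-4) = 0 - 36 = -36
k: (-9)·2 - (-1)·0 = -18 - 0 = -18
DE × DF = (0, -36, -18)
|DE × DF| = √1620 ≈ 40.2492
area = ½ · 40.2492 ≈ 20.125

20.125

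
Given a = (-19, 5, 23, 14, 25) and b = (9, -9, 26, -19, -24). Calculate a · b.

a · b = (-19)·9 + 5·(-9) + 23·26 + 14·(-19) + 25·(-24) = -171 - 45 + 598 - 266 - 600 = -484

-484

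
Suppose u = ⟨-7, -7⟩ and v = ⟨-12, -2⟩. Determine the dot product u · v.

u · v = (-7)·(-12) + (-7)·(-2) = 84 + 14 = 98

98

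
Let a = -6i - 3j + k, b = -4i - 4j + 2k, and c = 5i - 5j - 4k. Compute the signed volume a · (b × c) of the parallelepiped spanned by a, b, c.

b × c:
i: (-4)·(-4) - 2·(-5) = 16 - (-10) = 26
j: 2·5 - (-4)·(-4) = 10 - 16 = -6
k: (-4)·(-5) - (-4)·5 = 20 - (-20) = 40
b × c = (26, -6, 40)
a · (b × c) = (-6)·26 + (-3)·(-6) + 1·40 = -156 + 18 + 40 = -98

-98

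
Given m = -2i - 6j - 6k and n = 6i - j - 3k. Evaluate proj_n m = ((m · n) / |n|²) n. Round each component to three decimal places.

m · n = (-2)·6 + (-6)·(-1) + (-6)·(-3) = -12 + 6 + 18 = 12
|n|² = 36 + 1 + 9 = 46
proj_n m = (12/46) · (6, -1, -3) ≈ (1.565, -0.261, -0.783)

(1.565, -0.261, -0.783)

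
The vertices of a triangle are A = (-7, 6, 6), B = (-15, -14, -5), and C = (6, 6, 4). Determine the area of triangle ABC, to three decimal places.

153.689

AB = (-8, -20, -11),  AC = (13, 0, -2)
i: (-20)·(-2) - (-11)·0 = 40 - 0 = 40
j: (-11)·13 - (-8)·(-2) = -143 - 16 = -159
k: (-8)·0 - (-20)·13 = 0 - (-260) = 260
AB × AC = (40, -159, 260)
|AB × AC| = √94481 ≈ 307.3776
area = ½ · 307.3776 ≈ 153.689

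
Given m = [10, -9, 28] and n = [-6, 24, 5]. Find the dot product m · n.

m · n = 10·(-6) + (-9)·24 + 28·5 = -60 - 216 + 140 = -136

-136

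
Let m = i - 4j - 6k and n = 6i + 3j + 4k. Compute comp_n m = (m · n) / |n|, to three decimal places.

-3.841

m · n = 1·6 + (-4)·3 + (-6)·4 = 6 - 12 - 24 = -30
|n| = √(36 + 9 + 16) = √61 ≈ 7.8102
comp_n m = -30 / √61 ≈ -3.841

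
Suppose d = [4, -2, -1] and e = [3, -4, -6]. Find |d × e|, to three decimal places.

24.597

i: (-2)·(-6) - (-1)·(-4) = 12 - 4 = 8
j: (-1)·3 - 4·(-6) = -3 - (-24) = 21
k: 4·(-4) - (-2)·3 = -16 - (-6) = -10
d × e = (8, 21, -10)
|d × e| = √(8² + 21² + (-10)²) = √605 ≈ 24.5967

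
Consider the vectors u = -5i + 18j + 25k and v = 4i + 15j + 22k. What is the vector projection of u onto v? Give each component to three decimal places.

(4.414, 16.552, 24.276)

u · v = (-5)·4 + 18·15 + 25·22 = -20 + 270 + 550 = 800
|v|² = 16 + 225 + 484 = 725
proj_v u = (800/725) · (4, 15, 22) ≈ (4.414, 16.552, 24.276)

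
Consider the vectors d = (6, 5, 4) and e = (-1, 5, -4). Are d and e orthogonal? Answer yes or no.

d · e = 6·(-1) + 5·5 + 4·(-4) = -6 + 25 - 16 = 3
Nonzero, so the vectors are not orthogonal.

no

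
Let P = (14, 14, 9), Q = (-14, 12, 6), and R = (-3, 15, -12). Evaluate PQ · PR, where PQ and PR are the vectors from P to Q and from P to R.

537

PQ = Q − P = (-28, -2, -3)
PR = R − P = (-17, 1, -21)
PQ · PR = (-28)·(-17) + (-2)·1 + (-3)·(-21) = 476 - 2 + 63 = 537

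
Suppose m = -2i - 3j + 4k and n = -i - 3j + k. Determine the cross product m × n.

(9, -2, 3)

i: (-3)·1 - 4·(-3) = -3 - (-12) = 9
j: 4·(-1) - (-2)·1 = -4 - (-2) = -2
k: (-2)·(-3) - (-3)·(-1) = 6 - 3 = 3
m × n = (9, -2, 3)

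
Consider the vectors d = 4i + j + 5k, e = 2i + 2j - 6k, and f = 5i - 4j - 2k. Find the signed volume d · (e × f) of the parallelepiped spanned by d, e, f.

e × f:
i: 2·(-2) - (-6)·(-4) = -4 - 24 = -28
j: (-6)·5 - 2·(-2) = -30 - (-4) = -26
k: 2·(-4) - 2·5 = -8 - 10 = -18
e × f = (-28, -26, -18)
d · (e × f) = 4·(-28) + 1·(-26) + 5·(-18) = -112 - 26 - 90 = -228

-228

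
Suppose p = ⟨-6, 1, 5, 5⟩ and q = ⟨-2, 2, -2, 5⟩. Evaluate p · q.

29

p · q = (-6)·(-2) + 1·2 + 5·(-2) + 5·5 = 12 + 2 - 10 + 25 = 29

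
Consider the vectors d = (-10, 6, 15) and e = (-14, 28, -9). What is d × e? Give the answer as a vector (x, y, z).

(-474, -300, -196)

i: 6·(-9) - 15·28 = -54 - 420 = -474
j: 15·(-14) - (-10)·(-9) = -210 - 90 = -300
k: (-10)·28 - 6·(-14) = -280 - (-84) = -196
d × e = (-474, -300, -196)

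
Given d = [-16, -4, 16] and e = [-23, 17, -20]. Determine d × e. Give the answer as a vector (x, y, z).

(-192, -688, -364)

i: (-4)·(-20) - 16·17 = 80 - 272 = -192
j: 16·(-23) - (-16)·(-20) = -368 - 320 = -688
k: (-16)·17 - (-4)·(-23) = -272 - 92 = -364
d × e = (-192, -688, -364)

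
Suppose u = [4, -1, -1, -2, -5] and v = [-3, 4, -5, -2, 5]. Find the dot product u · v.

-32

u · v = 4·(-3) + (-1)·4 + (-1)·(-5) + (-2)·(-2) + (-5)·5 = -12 - 4 + 5 + 4 - 25 = -32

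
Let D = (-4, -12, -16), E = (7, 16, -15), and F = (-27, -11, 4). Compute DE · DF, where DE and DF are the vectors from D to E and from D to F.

-205

DE = E − D = (11, 28, 1)
DF = F − D = (-23, 1, 20)
DE · DF = 11·(-23) + 28·1 + 1·20 = -253 + 28 + 20 = -205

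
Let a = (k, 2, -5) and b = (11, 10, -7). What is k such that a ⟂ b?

-5

a · b = k·11 + 2·10 + (-5)·(-7) = 55 + 11k
Set equal to 0: 11k = -55, so k = -5.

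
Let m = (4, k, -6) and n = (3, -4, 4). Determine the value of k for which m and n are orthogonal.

-3

m · n = 4·3 + k·(-4) + (-6)·4 = -12 - 4k
Set equal to 0: -4k = 12, so k = -3.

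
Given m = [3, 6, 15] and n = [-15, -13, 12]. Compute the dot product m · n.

m · n = 3·(-15) + 6·(-13) + 15·12 = -45 - 78 + 180 = 57

57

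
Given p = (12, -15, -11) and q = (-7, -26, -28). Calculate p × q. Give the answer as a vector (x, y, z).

i: (-15)·(-28) - (-11)·(-26) = 420 - 286 = 134
j: (-11)·(-7) - 12·(-28) = 77 - (-336) = 413
k: 12·(-26) - (-15)·(-7) = -312 - 105 = -417
p × q = (134, 413, -417)

(134, 413, -417)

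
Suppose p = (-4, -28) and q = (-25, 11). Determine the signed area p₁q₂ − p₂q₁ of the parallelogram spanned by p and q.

-744

(-4)·11 - (-28)·(-25) = -44 - 700 = -744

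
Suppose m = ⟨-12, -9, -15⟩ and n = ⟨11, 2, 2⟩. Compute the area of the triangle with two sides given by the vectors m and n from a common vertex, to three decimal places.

i: (-9)·2 - (-15)·2 = -18 - (-30) = 12
j: (-15)·11 - (-12)·2 = -165 - (-24) = -141
k: (-12)·2 - (-9)·11 = -24 - (-99) = 75
m × n = (12, -141, 75)
|m × n| = √(12² + (-141)² + 75²) = √25650 ≈ 160.1562
area = ½ · 160.1562 ≈ 80.078

80.078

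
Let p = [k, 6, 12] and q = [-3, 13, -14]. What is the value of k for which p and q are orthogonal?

-30

p · q = k·(-3) + 6·13 + 12·(-14) = -90 - 3k
Set equal to 0: -3k = 90, so k = -30.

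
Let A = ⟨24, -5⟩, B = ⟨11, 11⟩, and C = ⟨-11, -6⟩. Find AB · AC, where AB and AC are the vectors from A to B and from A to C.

AB = B − A = (-13, 16)
AC = C − A = (-35, -1)
AB · AC = (-13)·(-35) + 16·(-1) = 455 - 16 = 439

439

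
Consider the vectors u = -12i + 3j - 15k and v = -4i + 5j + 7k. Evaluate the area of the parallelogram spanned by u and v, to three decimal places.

179.600

i: 3·7 - (-15)·5 = 21 - (-75) = 96
j: (-15)·(-4) - (-12)·7 = 60 - (-84) = 144
k: (-12)·5 - 3·(-4) = -60 - (-12) = -48
u × v = (96, 144, -48)
|u × v| = √(96² + 144² + (-48)²) = √32256 ≈ 179.5996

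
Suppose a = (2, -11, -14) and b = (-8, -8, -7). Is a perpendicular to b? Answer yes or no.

a · b = 2·(-8) + (-11)·(-8) + (-14)·(-7) = -16 + 88 + 98 = 170
Nonzero, so the vectors are not orthogonal.

no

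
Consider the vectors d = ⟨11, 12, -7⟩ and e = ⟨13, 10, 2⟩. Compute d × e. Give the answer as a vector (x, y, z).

i: 12·2 - (-7)·10 = 24 - (-70) = 94
j: (-7)·13 - 11·2 = -91 - 22 = -113
k: 11·10 - 12·13 = 110 - 156 = -46
d × e = (94, -113, -46)

(94, -113, -46)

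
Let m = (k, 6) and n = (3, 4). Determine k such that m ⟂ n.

m · n = k·3 + 6·4 = 24 + 3k
Set equal to 0: 3k = -24, so k = -8.

-8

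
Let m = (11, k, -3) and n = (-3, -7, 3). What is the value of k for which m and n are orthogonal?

m · n = 11·(-3) + k·(-7) + (-3)·3 = -42 - 7k
Set equal to 0: -7k = 42, so k = -6.

-6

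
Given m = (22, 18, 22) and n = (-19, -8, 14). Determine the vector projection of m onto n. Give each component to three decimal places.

(7.771, 3.272, -5.726)

m · n = 22·(-19) + 18·(-8) + 22·14 = -418 - 144 + 308 = -254
|n|² = 361 + 64 + 196 = 621
proj_n m = (-254/621) · (-19, -8, 14) ≈ (7.771, 3.272, -5.726)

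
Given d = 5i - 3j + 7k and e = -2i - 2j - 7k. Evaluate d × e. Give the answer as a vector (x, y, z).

(35, 21, -16)

i: (-3)·(-7) - 7·(-2) = 21 - (-14) = 35
j: 7·(-2) - 5·(-7) = -14 - (-35) = 21
k: 5·(-2) - (-3)·(-2) = -10 - 6 = -16
d × e = (35, 21, -16)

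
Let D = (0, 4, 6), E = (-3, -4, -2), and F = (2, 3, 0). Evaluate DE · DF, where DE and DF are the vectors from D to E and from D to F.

DE = E − D = (-3, -8, -8)
DF = F − D = (2, -1, -6)
DE · DF = (-3)·2 + (-8)·(-1) + (-8)·(-6) = -6 + 8 + 48 = 50

50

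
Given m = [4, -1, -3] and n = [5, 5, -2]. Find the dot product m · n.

m · n = 4·5 + (-1)·5 + (-3)·(-2) = 20 - 5 + 6 = 21

21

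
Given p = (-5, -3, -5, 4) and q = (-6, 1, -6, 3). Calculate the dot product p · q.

69

p · q = (-5)·(-6) + (-3)·1 + (-5)·(-6) + 4·3 = 30 - 3 + 30 + 12 = 69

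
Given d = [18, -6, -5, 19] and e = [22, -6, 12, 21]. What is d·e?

771

d · e = 18·22 + (-6)·(-6) + (-5)·12 + 19·21 = 396 + 36 - 60 + 399 = 771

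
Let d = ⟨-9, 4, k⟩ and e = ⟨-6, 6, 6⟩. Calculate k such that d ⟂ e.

d · e = (-9)·(-6) + 4·6 + k·6 = 78 + 6k
Set equal to 0: 6k = -78, so k = -13.

-13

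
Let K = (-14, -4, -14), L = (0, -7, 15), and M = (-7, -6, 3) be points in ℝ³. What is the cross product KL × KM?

(7, -35, -7)

KL = (14, -3, 29)
KM = (7, -2, 17)
i: (-3)·17 - 29·(-2) = -51 - (-58) = 7
j: 29·7 - 14·17 = 203 - 238 = -35
k: 14·(-2) - (-3)·7 = -28 - (-21) = -7
KL × KM = (7, -35, -7)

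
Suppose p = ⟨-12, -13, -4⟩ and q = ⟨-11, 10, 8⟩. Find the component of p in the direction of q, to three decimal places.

p · q = (-12)·(-11) + (-13)·10 + (-4)·8 = 132 - 130 - 32 = -30
|q| = √(121 + 100 + 64) = √285 ≈ 16.8819
comp_q p = -30 / √285 ≈ -1.777

-1.777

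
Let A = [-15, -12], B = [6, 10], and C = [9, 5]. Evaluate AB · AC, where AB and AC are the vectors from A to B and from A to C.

878

AB = B − A = (21, 22)
AC = C − A = (24, 17)
AB · AC = 21·24 + 22·17 = 504 + 374 = 878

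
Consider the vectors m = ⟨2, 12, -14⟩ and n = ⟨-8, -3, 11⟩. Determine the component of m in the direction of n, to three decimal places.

m · n = 2·(-8) + 12·(-3) + (-14)·11 = -16 - 36 - 154 = -206
|n| = √(64 + 9 + 121) = √194 ≈ 13.9284
comp_n m = -206 / √194 ≈ -14.790

-14.790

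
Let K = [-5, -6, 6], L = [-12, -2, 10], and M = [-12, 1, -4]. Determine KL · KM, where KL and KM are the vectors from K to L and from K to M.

KL = L − K = (-7, 4, 4)
KM = M − K = (-7, 7, -10)
KL · KM = (-7)·(-7) + 4·7 + 4·(-10) = 49 + 28 - 40 = 37

37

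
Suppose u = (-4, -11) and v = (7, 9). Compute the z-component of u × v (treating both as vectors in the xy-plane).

(-4)·9 - (-11)·7 = -36 - (-77) = 41

41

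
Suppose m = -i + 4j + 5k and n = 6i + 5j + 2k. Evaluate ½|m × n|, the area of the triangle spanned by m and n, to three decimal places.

i: 4·2 - 5·5 = 8 - 25 = -17
j: 5·6 - (-1)·2 = 30 - (-2) = 32
k: (-1)·5 - 4·6 = -5 - 24 = -29
m × n = (-17, 32, -29)
|m × n| = √((-17)² + 32² + (-29)²) = √2154 ≈ 46.4112
area = ½ · 46.4112 ≈ 23.206

23.206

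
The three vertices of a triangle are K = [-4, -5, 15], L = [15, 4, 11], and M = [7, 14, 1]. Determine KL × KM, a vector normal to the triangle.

KL = (19, 9, -4)
KM = (11, 19, -14)
i: 9·(-14) - (-4)·19 = -126 - (-76) = -50
j: (-4)·11 - 19·(-14) = -44 - (-266) = 222
k: 19·19 - 9·11 = 361 - 99 = 262
KL × KM = (-50, 222, 262)

(-50, 222, 262)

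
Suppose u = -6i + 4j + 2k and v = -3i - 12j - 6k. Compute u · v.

u · v = (-6)·(-3) + 4·(-12) + 2·(-6) = 18 - 48 - 12 = -42

-42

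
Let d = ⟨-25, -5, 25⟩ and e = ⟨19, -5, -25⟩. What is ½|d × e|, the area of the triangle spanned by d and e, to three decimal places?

182.620

i: (-5)·(-25) - 25·(-5) = 125 - (-125) = 250
j: 25·19 - (-25)·(-25) = 475 - 625 = -150
k: (-25)·(-5) - (-5)·19 = 125 - (-95) = 220
d × e = (250, -150, 220)
|d × e| = √(250² + (-150)² + 220²) = √133400 ≈ 365.2396
area = ½ · 365.2396 ≈ 182.620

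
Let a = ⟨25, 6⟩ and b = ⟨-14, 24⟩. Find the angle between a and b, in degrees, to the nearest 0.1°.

106.8

a · b = 25·(-14) + 6·24 = -350 + 144 = -206
|a|² = 625 + 36 = 661,  |a| = √661 ≈ 25.709920
|b|² = 196 + 576 = 772,  |b| = √772 ≈ 27.784888
cos θ = -206 / (25.709920 · 27.784888) ≈ -0.28838
θ = arccos(-0.28838) ≈ 106.8°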